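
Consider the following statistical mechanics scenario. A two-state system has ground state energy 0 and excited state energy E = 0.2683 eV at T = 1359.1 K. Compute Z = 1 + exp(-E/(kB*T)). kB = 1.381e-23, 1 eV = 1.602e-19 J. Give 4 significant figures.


Step 1: Compute beta*E = E*eV/(kB*T) = 0.2683*1.602e-19/(1.381e-23*1359.1) = 2.29
Step 2: exp(-beta*E) = exp(-2.29) = 0.1013
Step 3: Z = 1 + 0.1013 = 1.101

1.101


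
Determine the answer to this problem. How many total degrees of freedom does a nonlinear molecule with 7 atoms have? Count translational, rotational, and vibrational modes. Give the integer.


Step 1: Translational DOF = 3
Step 2: Rotational DOF (nonlinear) = 3
Step 3: Vibrational DOF = 3*7 - 6 = 15
Step 4: Total = 3 + 3 + 15 = 21

21


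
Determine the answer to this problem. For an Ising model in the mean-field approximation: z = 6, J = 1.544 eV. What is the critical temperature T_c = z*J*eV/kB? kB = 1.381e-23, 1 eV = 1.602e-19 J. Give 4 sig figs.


Step 1: z*J = 6*1.544 = 9.264 eV
Step 2: Convert to Joules: 9.264*1.602e-19 = 1.484e-18 J
Step 3: T_c = 1.484e-18 / 1.381e-23 = 1.075e+05 K

1.075e+05


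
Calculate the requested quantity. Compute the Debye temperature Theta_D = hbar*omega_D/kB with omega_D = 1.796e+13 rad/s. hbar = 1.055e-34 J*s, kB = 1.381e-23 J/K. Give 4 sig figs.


Step 1: hbar*omega_D = 1.055e-34 * 1.796e+13 = 1.895e-21 J
Step 2: Theta_D = 1.895e-21 / 1.381e-23
Step 3: Theta_D = 137.2 K

137.2


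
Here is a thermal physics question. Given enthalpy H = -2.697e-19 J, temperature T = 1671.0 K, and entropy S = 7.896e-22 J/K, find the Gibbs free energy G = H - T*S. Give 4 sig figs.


Step 1: T*S = 1671.0 * 7.896e-22 = 1.319e-18 J
Step 2: G = H - T*S = -2.697e-19 - 1.319e-18
Step 3: G = -1.589e-18 J

-1.589e-18


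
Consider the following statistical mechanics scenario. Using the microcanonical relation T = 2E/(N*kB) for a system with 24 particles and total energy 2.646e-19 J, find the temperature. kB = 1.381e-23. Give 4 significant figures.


Step 1: Numerator = 2*E = 2*2.646e-19 = 5.292e-19 J
Step 2: Denominator = N*kB = 24*1.381e-23 = 3.314e-22
Step 3: T = 5.292e-19 / 3.314e-22 = 1597 K

1597


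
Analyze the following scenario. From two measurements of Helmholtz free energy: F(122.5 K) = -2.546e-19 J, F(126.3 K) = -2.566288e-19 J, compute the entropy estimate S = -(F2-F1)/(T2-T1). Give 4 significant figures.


Step 1: dF = F2 - F1 = -2.566288e-19 - (-2.546e-19) = -2.0288e-21 J
Step 2: dT = T2 - T1 = 126.3 - 122.5 = 3.8 K
Step 3: S = -dF/dT = -(-2.0288e-21)/3.8 = 5.339e-22 J/K

5.339e-22


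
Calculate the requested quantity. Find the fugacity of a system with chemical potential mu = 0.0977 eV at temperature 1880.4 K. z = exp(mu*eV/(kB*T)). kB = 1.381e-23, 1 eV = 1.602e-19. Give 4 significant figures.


Step 1: Convert mu to Joules: 0.0977*1.602e-19 = 1.565e-20 J
Step 2: kB*T = 1.381e-23*1880.4 = 2.597e-20 J
Step 3: mu/(kB*T) = 0.6027
Step 4: z = exp(0.6027) = 1.827

1.827


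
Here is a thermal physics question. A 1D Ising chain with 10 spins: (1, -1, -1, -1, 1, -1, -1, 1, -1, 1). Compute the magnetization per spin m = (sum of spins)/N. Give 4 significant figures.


Step 1: Count up spins (+1): 4, down spins (-1): 6
Step 2: Total magnetization M = 4 - 6 = -2
Step 3: m = M/N = -2/10 = -0.2

-0.2


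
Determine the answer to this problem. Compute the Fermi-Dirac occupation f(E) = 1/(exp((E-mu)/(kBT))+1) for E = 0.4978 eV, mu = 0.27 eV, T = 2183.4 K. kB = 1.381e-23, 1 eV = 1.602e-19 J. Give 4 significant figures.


Step 1: (E - mu) = 0.4978 - 0.27 = 0.2278 eV
Step 2: Convert: (E-mu)*eV = 3.649e-20 J
Step 3: x = (E-mu)*eV/(kB*T) = 1.21
Step 4: f = 1/(exp(1.21)+1) = 0.2296

0.2296


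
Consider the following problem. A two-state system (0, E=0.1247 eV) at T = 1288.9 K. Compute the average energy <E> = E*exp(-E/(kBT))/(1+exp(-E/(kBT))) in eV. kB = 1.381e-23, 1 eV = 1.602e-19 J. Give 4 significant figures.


Step 1: beta*E = 0.1247*1.602e-19/(1.381e-23*1288.9) = 1.122
Step 2: exp(-beta*E) = 0.3255
Step 3: <E> = 0.1247*0.3255/(1+0.3255) = 0.03062 eV

0.03062


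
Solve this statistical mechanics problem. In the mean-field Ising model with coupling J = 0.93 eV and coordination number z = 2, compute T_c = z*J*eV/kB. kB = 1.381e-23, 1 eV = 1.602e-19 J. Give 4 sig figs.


Step 1: z*J = 2*0.93 = 1.86 eV
Step 2: Convert to Joules: 1.86*1.602e-19 = 2.98e-19 J
Step 3: T_c = 2.98e-19 / 1.381e-23 = 2.158e+04 K

2.158e+04


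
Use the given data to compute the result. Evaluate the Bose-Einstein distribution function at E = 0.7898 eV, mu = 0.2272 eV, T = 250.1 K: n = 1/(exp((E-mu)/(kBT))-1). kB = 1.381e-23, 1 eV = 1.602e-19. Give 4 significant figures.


Step 1: (E - mu) = 0.5626 eV
Step 2: x = (E-mu)*eV/(kB*T) = 0.5626*1.602e-19/(1.381e-23*250.1) = 26.09
Step 3: exp(x) = 2.152e+11
Step 4: n = 1/(exp(x)-1) = 4.647e-12

4.647e-12


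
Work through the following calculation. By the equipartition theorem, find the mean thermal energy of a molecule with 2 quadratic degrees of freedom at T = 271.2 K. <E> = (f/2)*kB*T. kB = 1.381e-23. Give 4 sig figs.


Step 1: f/2 = 2/2 = 1
Step 2: kB*T = 1.381e-23 * 271.2 = 3.745e-21
Step 3: <E> = 1 * 3.745e-21 = 3.745e-21 J

3.745e-21


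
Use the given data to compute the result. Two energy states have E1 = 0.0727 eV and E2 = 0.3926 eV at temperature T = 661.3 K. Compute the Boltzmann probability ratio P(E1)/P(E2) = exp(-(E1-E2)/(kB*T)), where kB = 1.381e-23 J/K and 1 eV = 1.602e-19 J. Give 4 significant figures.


Step 1: Compute energy difference dE = E1 - E2 = 0.0727 - 0.3926 = -0.3199 eV
Step 2: Convert to Joules: dE_J = -0.3199 * 1.602e-19 = -5.125e-20 J
Step 3: Compute exponent = -dE_J / (kB * T) = -(-5.125e-20) / (1.381e-23 * 661.3) = 5.612
Step 4: P(E1)/P(E2) = exp(5.612) = 273.6

273.6


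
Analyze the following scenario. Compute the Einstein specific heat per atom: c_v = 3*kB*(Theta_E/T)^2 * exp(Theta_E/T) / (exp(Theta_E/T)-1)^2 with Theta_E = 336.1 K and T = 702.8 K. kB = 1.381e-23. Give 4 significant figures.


Step 1: x = Theta_E/T = 336.1/702.8 = 0.4782
Step 2: x^2 = 0.2287
Step 3: exp(x) = 1.613
Step 4: c_v = 3*1.381e-23*0.2287*1.613/(1.613-1)^2 = 4.065e-23

4.065e-23


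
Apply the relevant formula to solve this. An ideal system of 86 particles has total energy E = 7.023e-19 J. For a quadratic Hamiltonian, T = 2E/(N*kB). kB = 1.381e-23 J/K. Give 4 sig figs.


Step 1: Numerator = 2*E = 2*7.023e-19 = 1.405e-18 J
Step 2: Denominator = N*kB = 86*1.381e-23 = 1.188e-21
Step 3: T = 1.405e-18 / 1.188e-21 = 1183 K

1183


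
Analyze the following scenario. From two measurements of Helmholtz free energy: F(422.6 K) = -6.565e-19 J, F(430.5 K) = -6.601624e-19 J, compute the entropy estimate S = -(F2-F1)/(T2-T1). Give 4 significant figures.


Step 1: dF = F2 - F1 = -6.601624e-19 - (-6.565e-19) = -3.6624e-21 J
Step 2: dT = T2 - T1 = 430.5 - 422.6 = 7.9 K
Step 3: S = -dF/dT = -(-3.6624e-21)/7.9 = 4.636e-22 J/K

4.636e-22


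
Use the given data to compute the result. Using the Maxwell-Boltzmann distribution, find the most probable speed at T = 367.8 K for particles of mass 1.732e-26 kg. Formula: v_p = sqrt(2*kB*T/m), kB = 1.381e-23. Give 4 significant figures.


Step 1: Numerator = 2*kB*T = 2*1.381e-23*367.8 = 1.016e-20
Step 2: Ratio = 1.016e-20 / 1.732e-26 = 5.865e+05
Step 3: v_p = sqrt(5.865e+05) = 765.9 m/s

765.9


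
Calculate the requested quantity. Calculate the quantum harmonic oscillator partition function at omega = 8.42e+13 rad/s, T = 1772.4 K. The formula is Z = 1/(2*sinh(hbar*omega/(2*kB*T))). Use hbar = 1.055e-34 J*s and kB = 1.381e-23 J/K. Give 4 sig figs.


Step 1: Compute x = hbar*omega/(kB*T) = 1.055e-34*8.42e+13/(1.381e-23*1772.4) = 0.3629
Step 2: x/2 = 0.1815
Step 3: sinh(x/2) = 0.1825
Step 4: Z = 1/(2*0.1825) = 2.74

2.74


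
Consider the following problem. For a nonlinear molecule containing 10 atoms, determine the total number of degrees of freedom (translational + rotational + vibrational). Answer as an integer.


Step 1: Translational DOF = 3
Step 2: Rotational DOF (nonlinear) = 3
Step 3: Vibrational DOF = 3*10 - 6 = 24
Step 4: Total = 3 + 3 + 24 = 30

30


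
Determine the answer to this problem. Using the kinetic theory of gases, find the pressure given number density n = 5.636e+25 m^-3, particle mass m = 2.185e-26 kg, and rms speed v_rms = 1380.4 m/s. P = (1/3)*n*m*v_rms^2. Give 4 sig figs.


Step 1: v_rms^2 = 1380.4^2 = 1.906e+06
Step 2: n*m = 5.636e+25*2.185e-26 = 1.231
Step 3: P = (1/3)*1.231*1.906e+06 = 7.822e+05 Pa

7.822e+05


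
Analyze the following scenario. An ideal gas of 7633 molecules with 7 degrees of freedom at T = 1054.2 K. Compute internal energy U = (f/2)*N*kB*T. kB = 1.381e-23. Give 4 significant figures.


Step 1: f/2 = 7/2 = 3.5
Step 2: N*kB*T = 7633*1.381e-23*1054.2 = 1.111e-16
Step 3: U = 3.5 * 1.111e-16 = 3.889e-16 J

3.889e-16


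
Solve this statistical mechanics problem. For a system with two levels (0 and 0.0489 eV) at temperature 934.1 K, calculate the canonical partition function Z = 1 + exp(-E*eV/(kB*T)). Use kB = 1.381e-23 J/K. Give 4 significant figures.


Step 1: Compute beta*E = E*eV/(kB*T) = 0.0489*1.602e-19/(1.381e-23*934.1) = 0.6073
Step 2: exp(-beta*E) = exp(-0.6073) = 0.5448
Step 3: Z = 1 + 0.5448 = 1.545

1.545


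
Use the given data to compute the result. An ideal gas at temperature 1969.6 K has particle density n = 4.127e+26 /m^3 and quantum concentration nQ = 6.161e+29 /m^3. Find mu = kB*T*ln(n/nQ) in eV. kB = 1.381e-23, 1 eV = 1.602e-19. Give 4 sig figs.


Step 1: n/nQ = 4.127e+26/6.161e+29 = 0.0006699
Step 2: ln(n/nQ) = -7.308
Step 3: mu = kB*T*ln(n/nQ) = 2.72e-20*-7.308 = -1.988e-19 J
Step 4: Convert to eV: -1.988e-19/1.602e-19 = -1.241 eV

-1.241


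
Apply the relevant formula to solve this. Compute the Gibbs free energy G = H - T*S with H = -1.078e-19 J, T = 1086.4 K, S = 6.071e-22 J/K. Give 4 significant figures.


Step 1: T*S = 1086.4 * 6.071e-22 = 6.596e-19 J
Step 2: G = H - T*S = -1.078e-19 - 6.596e-19
Step 3: G = -7.674e-19 J

-7.674e-19


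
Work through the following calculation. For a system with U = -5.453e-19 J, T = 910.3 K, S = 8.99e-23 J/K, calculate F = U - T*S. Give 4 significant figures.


Step 1: T*S = 910.3 * 8.99e-23 = 8.184e-20 J
Step 2: F = U - T*S = -5.453e-19 - 8.184e-20
Step 3: F = -6.271e-19 J

-6.271e-19


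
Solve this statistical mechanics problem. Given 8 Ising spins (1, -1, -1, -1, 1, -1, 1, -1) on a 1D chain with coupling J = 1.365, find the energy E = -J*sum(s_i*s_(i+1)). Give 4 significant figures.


Step 1: Nearest-neighbor products: -1, 1, 1, -1, -1, -1, -1
Step 2: Sum of products = -3
Step 3: E = -1.365 * -3 = 4.095

4.095


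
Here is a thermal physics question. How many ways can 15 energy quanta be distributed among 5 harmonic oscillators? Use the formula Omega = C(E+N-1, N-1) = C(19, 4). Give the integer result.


Step 1: Use binomial coefficient C(19, 4)
Step 2: Numerator = 19! / 15!
Step 3: Denominator = 4!
Step 4: Omega = 3876

3876


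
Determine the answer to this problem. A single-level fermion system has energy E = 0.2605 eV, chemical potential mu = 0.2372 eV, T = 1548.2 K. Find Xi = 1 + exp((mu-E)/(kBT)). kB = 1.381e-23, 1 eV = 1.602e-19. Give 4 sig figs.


Step 1: (mu - E) = 0.2372 - 0.2605 = -0.0233 eV
Step 2: x = (mu-E)*eV/(kB*T) = -0.0233*1.602e-19/(1.381e-23*1548.2) = -0.1746
Step 3: exp(x) = 0.8398
Step 4: Xi = 1 + 0.8398 = 1.84

1.84


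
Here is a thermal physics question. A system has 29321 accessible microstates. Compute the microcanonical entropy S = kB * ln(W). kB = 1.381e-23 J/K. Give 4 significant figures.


Step 1: ln(W) = ln(29321) = 10.29
Step 2: S = kB * ln(W) = 1.381e-23 * 10.29
Step 3: S = 1.421e-22 J/K

1.421e-22


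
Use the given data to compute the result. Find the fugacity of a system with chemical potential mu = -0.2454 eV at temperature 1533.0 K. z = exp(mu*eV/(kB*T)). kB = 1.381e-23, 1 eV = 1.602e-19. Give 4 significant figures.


Step 1: Convert mu to Joules: -0.2454*1.602e-19 = -3.931e-20 J
Step 2: kB*T = 1.381e-23*1533.0 = 2.117e-20 J
Step 3: mu/(kB*T) = -1.857
Step 4: z = exp(-1.857) = 0.1561

0.1561


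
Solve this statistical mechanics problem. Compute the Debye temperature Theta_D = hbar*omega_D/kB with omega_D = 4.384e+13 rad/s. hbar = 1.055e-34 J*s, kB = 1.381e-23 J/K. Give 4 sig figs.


Step 1: hbar*omega_D = 1.055e-34 * 4.384e+13 = 4.625e-21 J
Step 2: Theta_D = 4.625e-21 / 1.381e-23
Step 3: Theta_D = 334.9 K

334.9


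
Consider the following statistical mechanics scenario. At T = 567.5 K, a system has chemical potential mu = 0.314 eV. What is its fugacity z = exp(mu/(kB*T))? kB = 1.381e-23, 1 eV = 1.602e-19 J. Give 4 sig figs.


Step 1: Convert mu to Joules: 0.314*1.602e-19 = 5.03e-20 J
Step 2: kB*T = 1.381e-23*567.5 = 7.837e-21 J
Step 3: mu/(kB*T) = 6.418
Step 4: z = exp(6.418) = 613.1

613.1


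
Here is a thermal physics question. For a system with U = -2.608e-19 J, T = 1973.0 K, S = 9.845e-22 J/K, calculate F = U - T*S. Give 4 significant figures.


Step 1: T*S = 1973.0 * 9.845e-22 = 1.942e-18 J
Step 2: F = U - T*S = -2.608e-19 - 1.942e-18
Step 3: F = -2.203e-18 J

-2.203e-18


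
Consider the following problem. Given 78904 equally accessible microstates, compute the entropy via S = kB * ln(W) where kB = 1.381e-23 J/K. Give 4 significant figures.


Step 1: ln(W) = ln(78904) = 11.28
Step 2: S = kB * ln(W) = 1.381e-23 * 11.28
Step 3: S = 1.557e-22 J/K

1.557e-22


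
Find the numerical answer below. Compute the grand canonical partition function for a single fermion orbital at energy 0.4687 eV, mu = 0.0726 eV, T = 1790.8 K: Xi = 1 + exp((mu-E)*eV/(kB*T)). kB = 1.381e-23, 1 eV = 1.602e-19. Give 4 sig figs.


Step 1: (mu - E) = 0.0726 - 0.4687 = -0.3961 eV
Step 2: x = (mu-E)*eV/(kB*T) = -0.3961*1.602e-19/(1.381e-23*1790.8) = -2.566
Step 3: exp(x) = 0.07686
Step 4: Xi = 1 + 0.07686 = 1.077

1.077


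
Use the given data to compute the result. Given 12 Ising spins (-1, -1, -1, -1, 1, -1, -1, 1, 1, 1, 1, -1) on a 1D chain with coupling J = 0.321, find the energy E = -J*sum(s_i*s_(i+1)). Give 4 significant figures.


Step 1: Nearest-neighbor products: 1, 1, 1, -1, -1, 1, -1, 1, 1, 1, -1
Step 2: Sum of products = 3
Step 3: E = -0.321 * 3 = -0.963

-0.963


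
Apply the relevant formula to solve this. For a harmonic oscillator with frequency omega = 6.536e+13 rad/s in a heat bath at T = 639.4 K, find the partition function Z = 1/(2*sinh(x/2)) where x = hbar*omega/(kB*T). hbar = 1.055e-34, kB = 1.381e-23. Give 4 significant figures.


Step 1: Compute x = hbar*omega/(kB*T) = 1.055e-34*6.536e+13/(1.381e-23*639.4) = 0.7809
Step 2: x/2 = 0.3905
Step 3: sinh(x/2) = 0.4004
Step 4: Z = 1/(2*0.4004) = 1.249

1.249


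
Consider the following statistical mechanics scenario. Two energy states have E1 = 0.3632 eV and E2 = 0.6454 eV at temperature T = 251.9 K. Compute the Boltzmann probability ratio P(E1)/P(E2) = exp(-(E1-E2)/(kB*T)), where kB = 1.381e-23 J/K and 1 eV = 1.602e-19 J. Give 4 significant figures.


Step 1: Compute energy difference dE = E1 - E2 = 0.3632 - 0.6454 = -0.2822 eV
Step 2: Convert to Joules: dE_J = -0.2822 * 1.602e-19 = -4.521e-20 J
Step 3: Compute exponent = -dE_J / (kB * T) = -(-4.521e-20) / (1.381e-23 * 251.9) = 13
Step 4: P(E1)/P(E2) = exp(13) = 4.405e+05

4.405e+05


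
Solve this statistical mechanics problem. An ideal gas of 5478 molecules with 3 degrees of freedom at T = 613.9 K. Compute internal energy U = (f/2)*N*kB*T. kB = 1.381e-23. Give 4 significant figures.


Step 1: f/2 = 3/2 = 1.5
Step 2: N*kB*T = 5478*1.381e-23*613.9 = 4.644e-17
Step 3: U = 1.5 * 4.644e-17 = 6.966e-17 J

6.966e-17


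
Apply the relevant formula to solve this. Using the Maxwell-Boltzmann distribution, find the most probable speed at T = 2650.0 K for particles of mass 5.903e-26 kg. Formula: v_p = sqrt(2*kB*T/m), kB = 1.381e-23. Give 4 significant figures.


Step 1: Numerator = 2*kB*T = 2*1.381e-23*2650.0 = 7.319e-20
Step 2: Ratio = 7.319e-20 / 5.903e-26 = 1.24e+06
Step 3: v_p = sqrt(1.24e+06) = 1114 m/s

1114


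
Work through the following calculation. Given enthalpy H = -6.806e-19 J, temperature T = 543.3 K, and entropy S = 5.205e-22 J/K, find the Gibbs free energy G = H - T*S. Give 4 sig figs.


Step 1: T*S = 543.3 * 5.205e-22 = 2.828e-19 J
Step 2: G = H - T*S = -6.806e-19 - 2.828e-19
Step 3: G = -9.634e-19 J

-9.634e-19


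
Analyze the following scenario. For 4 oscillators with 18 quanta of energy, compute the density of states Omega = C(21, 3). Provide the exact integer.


Step 1: Use binomial coefficient C(21, 3)
Step 2: Numerator = 21! / 18!
Step 3: Denominator = 3!
Step 4: Omega = 1330

1330


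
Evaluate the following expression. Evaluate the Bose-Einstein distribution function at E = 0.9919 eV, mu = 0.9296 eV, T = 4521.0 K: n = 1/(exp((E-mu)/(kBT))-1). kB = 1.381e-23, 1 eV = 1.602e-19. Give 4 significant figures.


Step 1: (E - mu) = 0.0623 eV
Step 2: x = (E-mu)*eV/(kB*T) = 0.0623*1.602e-19/(1.381e-23*4521.0) = 0.1599
Step 3: exp(x) = 1.173
Step 4: n = 1/(exp(x)-1) = 5.769

5.769


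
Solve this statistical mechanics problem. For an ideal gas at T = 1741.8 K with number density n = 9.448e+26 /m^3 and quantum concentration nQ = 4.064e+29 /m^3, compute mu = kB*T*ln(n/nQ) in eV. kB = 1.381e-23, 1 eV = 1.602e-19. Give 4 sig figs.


Step 1: n/nQ = 9.448e+26/4.064e+29 = 0.002325
Step 2: ln(n/nQ) = -6.064
Step 3: mu = kB*T*ln(n/nQ) = 2.405e-20*-6.064 = -1.459e-19 J
Step 4: Convert to eV: -1.459e-19/1.602e-19 = -0.9105 eV

-0.9105


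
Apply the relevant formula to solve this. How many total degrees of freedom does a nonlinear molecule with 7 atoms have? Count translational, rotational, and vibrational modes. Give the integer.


Step 1: Translational DOF = 3
Step 2: Rotational DOF (nonlinear) = 3
Step 3: Vibrational DOF = 3*7 - 6 = 15
Step 4: Total = 3 + 3 + 15 = 21

21


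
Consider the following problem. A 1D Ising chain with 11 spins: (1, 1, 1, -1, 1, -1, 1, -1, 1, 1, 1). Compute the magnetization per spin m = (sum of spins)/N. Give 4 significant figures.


Step 1: Count up spins (+1): 8, down spins (-1): 3
Step 2: Total magnetization M = 8 - 3 = 5
Step 3: m = M/N = 5/11 = 0.4545

0.4545


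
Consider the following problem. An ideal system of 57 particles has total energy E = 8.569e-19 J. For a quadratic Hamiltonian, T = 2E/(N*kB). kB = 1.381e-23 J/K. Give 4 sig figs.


Step 1: Numerator = 2*E = 2*8.569e-19 = 1.714e-18 J
Step 2: Denominator = N*kB = 57*1.381e-23 = 7.872e-22
Step 3: T = 1.714e-18 / 7.872e-22 = 2177 K

2177


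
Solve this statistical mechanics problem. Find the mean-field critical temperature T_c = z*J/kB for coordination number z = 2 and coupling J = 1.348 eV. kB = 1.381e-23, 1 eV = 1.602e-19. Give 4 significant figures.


Step 1: z*J = 2*1.348 = 2.696 eV
Step 2: Convert to Joules: 2.696*1.602e-19 = 4.319e-19 J
Step 3: T_c = 4.319e-19 / 1.381e-23 = 3.127e+04 K

3.127e+04


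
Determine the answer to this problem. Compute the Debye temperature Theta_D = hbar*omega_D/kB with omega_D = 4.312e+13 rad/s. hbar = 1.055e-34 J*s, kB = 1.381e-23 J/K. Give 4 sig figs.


Step 1: hbar*omega_D = 1.055e-34 * 4.312e+13 = 4.549e-21 J
Step 2: Theta_D = 4.549e-21 / 1.381e-23
Step 3: Theta_D = 329.4 K

329.4


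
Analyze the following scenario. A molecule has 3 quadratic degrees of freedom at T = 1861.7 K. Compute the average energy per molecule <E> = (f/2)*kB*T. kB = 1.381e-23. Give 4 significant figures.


Step 1: f/2 = 3/2 = 1.5
Step 2: kB*T = 1.381e-23 * 1861.7 = 2.571e-20
Step 3: <E> = 1.5 * 2.571e-20 = 3.857e-20 J

3.857e-20


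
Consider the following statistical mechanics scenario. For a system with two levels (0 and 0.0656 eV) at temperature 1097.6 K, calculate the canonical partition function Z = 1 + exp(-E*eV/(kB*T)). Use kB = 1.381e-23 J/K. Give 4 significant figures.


Step 1: Compute beta*E = E*eV/(kB*T) = 0.0656*1.602e-19/(1.381e-23*1097.6) = 0.6933
Step 2: exp(-beta*E) = exp(-0.6933) = 0.4999
Step 3: Z = 1 + 0.4999 = 1.5

1.5


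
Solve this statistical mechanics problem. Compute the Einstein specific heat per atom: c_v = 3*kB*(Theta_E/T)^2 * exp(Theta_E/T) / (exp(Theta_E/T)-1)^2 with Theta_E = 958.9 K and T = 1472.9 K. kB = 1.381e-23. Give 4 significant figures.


Step 1: x = Theta_E/T = 958.9/1472.9 = 0.651
Step 2: x^2 = 0.4238
Step 3: exp(x) = 1.918
Step 4: c_v = 3*1.381e-23*0.4238*1.918/(1.918-1)^2 = 4e-23

4e-23


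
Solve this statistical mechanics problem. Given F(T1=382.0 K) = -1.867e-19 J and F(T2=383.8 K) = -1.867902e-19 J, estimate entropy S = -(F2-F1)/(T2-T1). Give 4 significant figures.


Step 1: dF = F2 - F1 = -1.867902e-19 - (-1.867e-19) = -9.02e-23 J
Step 2: dT = T2 - T1 = 383.8 - 382.0 = 1.8 K
Step 3: S = -dF/dT = -(-9.02e-23)/1.8 = 5.011e-23 J/K

5.011e-23


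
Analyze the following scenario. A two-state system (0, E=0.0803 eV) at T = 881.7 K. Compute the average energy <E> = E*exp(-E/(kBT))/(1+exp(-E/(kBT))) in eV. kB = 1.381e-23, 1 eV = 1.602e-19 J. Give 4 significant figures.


Step 1: beta*E = 0.0803*1.602e-19/(1.381e-23*881.7) = 1.056
Step 2: exp(-beta*E) = 0.3477
Step 3: <E> = 0.0803*0.3477/(1+0.3477) = 0.02072 eV

0.02072


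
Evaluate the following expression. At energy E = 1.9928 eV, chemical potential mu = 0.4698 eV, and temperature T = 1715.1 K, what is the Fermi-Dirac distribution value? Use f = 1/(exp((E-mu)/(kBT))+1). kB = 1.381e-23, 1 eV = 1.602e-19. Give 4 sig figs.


Step 1: (E - mu) = 1.9928 - 0.4698 = 1.523 eV
Step 2: Convert: (E-mu)*eV = 2.44e-19 J
Step 3: x = (E-mu)*eV/(kB*T) = 10.3
Step 4: f = 1/(exp(10.3)+1) = 3.36e-05

3.36e-05


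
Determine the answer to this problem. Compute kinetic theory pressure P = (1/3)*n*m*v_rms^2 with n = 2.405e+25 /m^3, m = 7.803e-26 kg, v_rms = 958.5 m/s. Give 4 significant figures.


Step 1: v_rms^2 = 958.5^2 = 9.187e+05
Step 2: n*m = 2.405e+25*7.803e-26 = 1.877
Step 3: P = (1/3)*1.877*9.187e+05 = 5.747e+05 Pa

5.747e+05


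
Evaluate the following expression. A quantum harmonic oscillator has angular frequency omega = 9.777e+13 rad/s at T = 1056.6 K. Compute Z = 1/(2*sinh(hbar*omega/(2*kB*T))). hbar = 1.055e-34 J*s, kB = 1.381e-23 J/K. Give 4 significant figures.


Step 1: Compute x = hbar*omega/(kB*T) = 1.055e-34*9.777e+13/(1.381e-23*1056.6) = 0.7069
Step 2: x/2 = 0.3534
Step 3: sinh(x/2) = 0.3609
Step 4: Z = 1/(2*0.3609) = 1.386

1.386


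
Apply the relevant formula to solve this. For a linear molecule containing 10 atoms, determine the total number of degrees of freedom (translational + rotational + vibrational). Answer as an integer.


Step 1: Translational DOF = 3
Step 2: Rotational DOF (linear) = 2
Step 3: Vibrational DOF = 3*10 - 5 = 25
Step 4: Total = 3 + 2 + 25 = 30

30


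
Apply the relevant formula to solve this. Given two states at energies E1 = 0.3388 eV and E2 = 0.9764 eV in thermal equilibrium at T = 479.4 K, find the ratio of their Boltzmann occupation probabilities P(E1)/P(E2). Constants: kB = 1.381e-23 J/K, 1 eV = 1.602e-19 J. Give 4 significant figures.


Step 1: Compute energy difference dE = E1 - E2 = 0.3388 - 0.9764 = -0.6376 eV
Step 2: Convert to Joules: dE_J = -0.6376 * 1.602e-19 = -1.021e-19 J
Step 3: Compute exponent = -dE_J / (kB * T) = -(-1.021e-19) / (1.381e-23 * 479.4) = 15.43
Step 4: P(E1)/P(E2) = exp(15.43) = 5.017e+06

5.017e+06


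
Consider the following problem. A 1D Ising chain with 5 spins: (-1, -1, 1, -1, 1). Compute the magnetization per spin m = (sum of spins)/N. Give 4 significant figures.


Step 1: Count up spins (+1): 2, down spins (-1): 3
Step 2: Total magnetization M = 2 - 3 = -1
Step 3: m = M/N = -1/5 = -0.2

-0.2


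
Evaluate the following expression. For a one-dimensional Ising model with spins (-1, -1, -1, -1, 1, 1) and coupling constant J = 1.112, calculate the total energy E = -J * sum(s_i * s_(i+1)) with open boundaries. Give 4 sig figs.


Step 1: Nearest-neighbor products: 1, 1, 1, -1, 1
Step 2: Sum of products = 3
Step 3: E = -1.112 * 3 = -3.336

-3.336


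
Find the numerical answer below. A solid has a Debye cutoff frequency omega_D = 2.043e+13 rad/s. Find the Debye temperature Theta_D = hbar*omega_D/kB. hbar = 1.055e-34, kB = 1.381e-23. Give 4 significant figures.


Step 1: hbar*omega_D = 1.055e-34 * 2.043e+13 = 2.155e-21 J
Step 2: Theta_D = 2.155e-21 / 1.381e-23
Step 3: Theta_D = 156.1 K

156.1


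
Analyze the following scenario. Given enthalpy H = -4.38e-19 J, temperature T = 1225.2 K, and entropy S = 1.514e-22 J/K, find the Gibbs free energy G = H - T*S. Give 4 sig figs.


Step 1: T*S = 1225.2 * 1.514e-22 = 1.855e-19 J
Step 2: G = H - T*S = -4.38e-19 - 1.855e-19
Step 3: G = -6.235e-19 J

-6.235e-19


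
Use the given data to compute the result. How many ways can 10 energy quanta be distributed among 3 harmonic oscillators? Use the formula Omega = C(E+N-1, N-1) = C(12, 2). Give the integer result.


Step 1: Use binomial coefficient C(12, 2)
Step 2: Numerator = 12! / 10!
Step 3: Denominator = 2!
Step 4: Omega = 66

66


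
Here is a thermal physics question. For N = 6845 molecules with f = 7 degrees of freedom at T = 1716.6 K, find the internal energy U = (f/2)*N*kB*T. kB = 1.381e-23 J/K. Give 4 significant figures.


Step 1: f/2 = 7/2 = 3.5
Step 2: N*kB*T = 6845*1.381e-23*1716.6 = 1.623e-16
Step 3: U = 3.5 * 1.623e-16 = 5.679e-16 J

5.679e-16


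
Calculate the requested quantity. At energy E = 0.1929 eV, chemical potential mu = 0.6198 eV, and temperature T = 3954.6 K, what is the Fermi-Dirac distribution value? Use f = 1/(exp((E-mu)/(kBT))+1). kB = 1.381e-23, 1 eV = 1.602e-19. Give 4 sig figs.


Step 1: (E - mu) = 0.1929 - 0.6198 = -0.4269 eV
Step 2: Convert: (E-mu)*eV = -6.839e-20 J
Step 3: x = (E-mu)*eV/(kB*T) = -1.252
Step 4: f = 1/(exp(-1.252)+1) = 0.7777

0.7777


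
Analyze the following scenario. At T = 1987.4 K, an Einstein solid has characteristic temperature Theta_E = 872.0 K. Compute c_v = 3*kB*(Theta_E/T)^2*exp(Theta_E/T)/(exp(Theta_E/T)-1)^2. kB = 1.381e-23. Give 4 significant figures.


Step 1: x = Theta_E/T = 872.0/1987.4 = 0.4388
Step 2: x^2 = 0.1925
Step 3: exp(x) = 1.551
Step 4: c_v = 3*1.381e-23*0.1925*1.551/(1.551-1)^2 = 4.077e-23

4.077e-23


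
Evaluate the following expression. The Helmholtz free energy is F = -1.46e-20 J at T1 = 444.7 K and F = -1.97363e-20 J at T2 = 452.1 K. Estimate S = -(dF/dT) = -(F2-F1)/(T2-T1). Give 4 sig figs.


Step 1: dF = F2 - F1 = -1.97363e-20 - (-1.46e-20) = -5.1363e-21 J
Step 2: dT = T2 - T1 = 452.1 - 444.7 = 7.4 K
Step 3: S = -dF/dT = -(-5.1363e-21)/7.4 = 6.941e-22 J/K

6.941e-22


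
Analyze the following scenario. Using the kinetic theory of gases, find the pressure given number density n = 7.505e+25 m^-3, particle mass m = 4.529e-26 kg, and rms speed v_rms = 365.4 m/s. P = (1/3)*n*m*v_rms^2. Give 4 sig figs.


Step 1: v_rms^2 = 365.4^2 = 1.335e+05
Step 2: n*m = 7.505e+25*4.529e-26 = 3.399
Step 3: P = (1/3)*3.399*1.335e+05 = 1.513e+05 Pa

1.513e+05


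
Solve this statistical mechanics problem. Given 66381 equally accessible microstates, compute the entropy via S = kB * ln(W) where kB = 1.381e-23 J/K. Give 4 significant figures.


Step 1: ln(W) = ln(66381) = 11.1
Step 2: S = kB * ln(W) = 1.381e-23 * 11.1
Step 3: S = 1.533e-22 J/K

1.533e-22


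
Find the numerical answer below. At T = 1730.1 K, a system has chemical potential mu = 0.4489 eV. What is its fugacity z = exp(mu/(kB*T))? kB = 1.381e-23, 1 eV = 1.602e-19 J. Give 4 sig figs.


Step 1: Convert mu to Joules: 0.4489*1.602e-19 = 7.191e-20 J
Step 2: kB*T = 1.381e-23*1730.1 = 2.389e-20 J
Step 3: mu/(kB*T) = 3.01
Step 4: z = exp(3.01) = 20.28

20.28


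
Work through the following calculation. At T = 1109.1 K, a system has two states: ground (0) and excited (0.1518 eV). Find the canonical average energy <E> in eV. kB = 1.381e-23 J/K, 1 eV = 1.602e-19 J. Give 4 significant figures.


Step 1: beta*E = 0.1518*1.602e-19/(1.381e-23*1109.1) = 1.588
Step 2: exp(-beta*E) = 0.2044
Step 3: <E> = 0.1518*0.2044/(1+0.2044) = 0.02576 eV

0.02576


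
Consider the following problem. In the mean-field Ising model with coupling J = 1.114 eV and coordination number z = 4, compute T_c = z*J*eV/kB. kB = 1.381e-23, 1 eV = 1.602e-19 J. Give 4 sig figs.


Step 1: z*J = 4*1.114 = 4.456 eV
Step 2: Convert to Joules: 4.456*1.602e-19 = 7.139e-19 J
Step 3: T_c = 7.139e-19 / 1.381e-23 = 5.169e+04 K

5.169e+04


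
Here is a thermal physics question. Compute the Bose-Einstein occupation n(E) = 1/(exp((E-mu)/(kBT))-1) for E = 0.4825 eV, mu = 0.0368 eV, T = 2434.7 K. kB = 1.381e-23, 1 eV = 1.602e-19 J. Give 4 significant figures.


Step 1: (E - mu) = 0.4457 eV
Step 2: x = (E-mu)*eV/(kB*T) = 0.4457*1.602e-19/(1.381e-23*2434.7) = 2.124
Step 3: exp(x) = 8.361
Step 4: n = 1/(exp(x)-1) = 0.1359

0.1359


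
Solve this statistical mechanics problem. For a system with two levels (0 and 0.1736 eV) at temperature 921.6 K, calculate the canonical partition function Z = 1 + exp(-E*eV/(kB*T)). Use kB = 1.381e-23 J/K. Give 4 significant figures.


Step 1: Compute beta*E = E*eV/(kB*T) = 0.1736*1.602e-19/(1.381e-23*921.6) = 2.185
Step 2: exp(-beta*E) = exp(-2.185) = 0.1125
Step 3: Z = 1 + 0.1125 = 1.112

1.112


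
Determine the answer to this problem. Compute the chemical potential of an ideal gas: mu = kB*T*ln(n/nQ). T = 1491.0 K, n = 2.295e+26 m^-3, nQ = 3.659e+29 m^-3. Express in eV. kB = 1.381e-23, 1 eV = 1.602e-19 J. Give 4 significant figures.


Step 1: n/nQ = 2.295e+26/3.659e+29 = 0.0006272
Step 2: ln(n/nQ) = -7.374
Step 3: mu = kB*T*ln(n/nQ) = 2.059e-20*-7.374 = -1.518e-19 J
Step 4: Convert to eV: -1.518e-19/1.602e-19 = -0.9478 eV

-0.9478


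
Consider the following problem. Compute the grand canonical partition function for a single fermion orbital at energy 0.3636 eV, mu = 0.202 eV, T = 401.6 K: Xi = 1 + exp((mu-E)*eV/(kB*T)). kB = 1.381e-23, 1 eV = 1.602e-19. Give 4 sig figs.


Step 1: (mu - E) = 0.202 - 0.3636 = -0.1616 eV
Step 2: x = (mu-E)*eV/(kB*T) = -0.1616*1.602e-19/(1.381e-23*401.6) = -4.668
Step 3: exp(x) = 0.009392
Step 4: Xi = 1 + 0.009392 = 1.009

1.009


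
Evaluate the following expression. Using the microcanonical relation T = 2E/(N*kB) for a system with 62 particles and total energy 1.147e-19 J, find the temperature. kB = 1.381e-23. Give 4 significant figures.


Step 1: Numerator = 2*E = 2*1.147e-19 = 2.294e-19 J
Step 2: Denominator = N*kB = 62*1.381e-23 = 8.562e-22
Step 3: T = 2.294e-19 / 8.562e-22 = 267.9 K

267.9


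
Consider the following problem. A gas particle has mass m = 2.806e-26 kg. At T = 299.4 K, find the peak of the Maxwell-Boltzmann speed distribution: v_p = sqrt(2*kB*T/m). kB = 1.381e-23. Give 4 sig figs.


Step 1: Numerator = 2*kB*T = 2*1.381e-23*299.4 = 8.269e-21
Step 2: Ratio = 8.269e-21 / 2.806e-26 = 2.947e+05
Step 3: v_p = sqrt(2.947e+05) = 542.9 m/s

542.9


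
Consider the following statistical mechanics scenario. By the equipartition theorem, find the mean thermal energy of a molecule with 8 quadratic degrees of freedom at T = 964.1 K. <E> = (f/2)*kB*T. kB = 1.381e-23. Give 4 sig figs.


Step 1: f/2 = 8/2 = 4
Step 2: kB*T = 1.381e-23 * 964.1 = 1.331e-20
Step 3: <E> = 4 * 1.331e-20 = 5.326e-20 J

5.326e-20


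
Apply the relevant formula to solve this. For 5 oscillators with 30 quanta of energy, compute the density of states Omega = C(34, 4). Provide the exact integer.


Step 1: Use binomial coefficient C(34, 4)
Step 2: Numerator = 34! / 30!
Step 3: Denominator = 4!
Step 4: Omega = 46376

46376


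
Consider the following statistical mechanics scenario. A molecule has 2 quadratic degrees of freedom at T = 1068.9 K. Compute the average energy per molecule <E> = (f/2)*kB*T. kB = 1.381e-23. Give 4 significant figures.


Step 1: f/2 = 2/2 = 1
Step 2: kB*T = 1.381e-23 * 1068.9 = 1.476e-20
Step 3: <E> = 1 * 1.476e-20 = 1.476e-20 J

1.476e-20


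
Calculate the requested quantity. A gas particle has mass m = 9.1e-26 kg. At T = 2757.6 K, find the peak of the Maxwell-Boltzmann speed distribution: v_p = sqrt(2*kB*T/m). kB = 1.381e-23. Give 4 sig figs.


Step 1: Numerator = 2*kB*T = 2*1.381e-23*2757.6 = 7.616e-20
Step 2: Ratio = 7.616e-20 / 9.1e-26 = 8.37e+05
Step 3: v_p = sqrt(8.37e+05) = 914.9 m/s

914.9


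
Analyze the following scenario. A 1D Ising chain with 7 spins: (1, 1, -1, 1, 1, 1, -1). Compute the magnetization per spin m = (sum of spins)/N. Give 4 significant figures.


Step 1: Count up spins (+1): 5, down spins (-1): 2
Step 2: Total magnetization M = 5 - 2 = 3
Step 3: m = M/N = 3/7 = 0.4286

0.4286


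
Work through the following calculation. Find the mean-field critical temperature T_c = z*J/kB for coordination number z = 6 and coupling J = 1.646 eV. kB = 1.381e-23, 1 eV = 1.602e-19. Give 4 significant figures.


Step 1: z*J = 6*1.646 = 9.876 eV
Step 2: Convert to Joules: 9.876*1.602e-19 = 1.582e-18 J
Step 3: T_c = 1.582e-18 / 1.381e-23 = 1.146e+05 K

1.146e+05


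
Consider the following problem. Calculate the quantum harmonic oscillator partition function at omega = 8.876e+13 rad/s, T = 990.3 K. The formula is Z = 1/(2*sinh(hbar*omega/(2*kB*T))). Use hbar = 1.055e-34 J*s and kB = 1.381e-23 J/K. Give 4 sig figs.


Step 1: Compute x = hbar*omega/(kB*T) = 1.055e-34*8.876e+13/(1.381e-23*990.3) = 0.6847
Step 2: x/2 = 0.3424
Step 3: sinh(x/2) = 0.3491
Step 4: Z = 1/(2*0.3491) = 1.432

1.432


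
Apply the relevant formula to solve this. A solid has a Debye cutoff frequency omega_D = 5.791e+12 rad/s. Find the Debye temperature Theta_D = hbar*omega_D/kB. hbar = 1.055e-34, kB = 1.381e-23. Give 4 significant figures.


Step 1: hbar*omega_D = 1.055e-34 * 5.791e+12 = 6.11e-22 J
Step 2: Theta_D = 6.11e-22 / 1.381e-23
Step 3: Theta_D = 44.24 K

44.24


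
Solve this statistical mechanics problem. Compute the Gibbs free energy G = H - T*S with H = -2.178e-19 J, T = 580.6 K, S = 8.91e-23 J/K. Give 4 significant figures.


Step 1: T*S = 580.6 * 8.91e-23 = 5.173e-20 J
Step 2: G = H - T*S = -2.178e-19 - 5.173e-20
Step 3: G = -2.695e-19 J

-2.695e-19


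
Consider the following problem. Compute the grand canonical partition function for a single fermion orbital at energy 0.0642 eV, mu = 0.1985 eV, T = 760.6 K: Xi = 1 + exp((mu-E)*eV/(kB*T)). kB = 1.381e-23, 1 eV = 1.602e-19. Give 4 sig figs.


Step 1: (mu - E) = 0.1985 - 0.0642 = 0.1343 eV
Step 2: x = (mu-E)*eV/(kB*T) = 0.1343*1.602e-19/(1.381e-23*760.6) = 2.048
Step 3: exp(x) = 7.755
Step 4: Xi = 1 + 7.755 = 8.755

8.755


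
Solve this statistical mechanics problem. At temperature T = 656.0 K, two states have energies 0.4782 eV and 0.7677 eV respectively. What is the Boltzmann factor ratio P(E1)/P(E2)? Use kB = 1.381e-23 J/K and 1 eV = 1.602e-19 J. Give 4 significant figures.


Step 1: Compute energy difference dE = E1 - E2 = 0.4782 - 0.7677 = -0.2895 eV
Step 2: Convert to Joules: dE_J = -0.2895 * 1.602e-19 = -4.638e-20 J
Step 3: Compute exponent = -dE_J / (kB * T) = -(-4.638e-20) / (1.381e-23 * 656.0) = 5.119
Step 4: P(E1)/P(E2) = exp(5.119) = 167.2

167.2


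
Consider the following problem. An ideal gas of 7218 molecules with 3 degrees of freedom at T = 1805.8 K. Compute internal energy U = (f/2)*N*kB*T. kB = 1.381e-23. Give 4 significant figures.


Step 1: f/2 = 3/2 = 1.5
Step 2: N*kB*T = 7218*1.381e-23*1805.8 = 1.8e-16
Step 3: U = 1.5 * 1.8e-16 = 2.7e-16 J

2.7e-16


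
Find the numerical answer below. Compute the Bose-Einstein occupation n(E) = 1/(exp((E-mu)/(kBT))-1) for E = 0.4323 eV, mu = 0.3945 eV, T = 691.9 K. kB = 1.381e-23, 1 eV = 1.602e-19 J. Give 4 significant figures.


Step 1: (E - mu) = 0.0378 eV
Step 2: x = (E-mu)*eV/(kB*T) = 0.0378*1.602e-19/(1.381e-23*691.9) = 0.6337
Step 3: exp(x) = 1.885
Step 4: n = 1/(exp(x)-1) = 1.13

1.13


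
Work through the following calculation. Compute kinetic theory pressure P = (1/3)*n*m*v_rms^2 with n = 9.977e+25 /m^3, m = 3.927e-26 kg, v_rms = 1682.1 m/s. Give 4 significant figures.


Step 1: v_rms^2 = 1682.1^2 = 2.829e+06
Step 2: n*m = 9.977e+25*3.927e-26 = 3.918
Step 3: P = (1/3)*3.918*2.829e+06 = 3.695e+06 Pa

3.695e+06


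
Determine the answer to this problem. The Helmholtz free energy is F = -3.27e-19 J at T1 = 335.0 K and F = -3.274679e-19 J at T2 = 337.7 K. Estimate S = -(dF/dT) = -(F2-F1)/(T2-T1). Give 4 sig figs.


Step 1: dF = F2 - F1 = -3.274679e-19 - (-3.27e-19) = -4.679e-22 J
Step 2: dT = T2 - T1 = 337.7 - 335.0 = 2.7 K
Step 3: S = -dF/dT = -(-4.679e-22)/2.7 = 1.733e-22 J/K

1.733e-22


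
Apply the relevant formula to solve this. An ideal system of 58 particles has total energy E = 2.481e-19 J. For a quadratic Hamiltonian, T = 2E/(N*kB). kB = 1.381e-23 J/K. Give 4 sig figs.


Step 1: Numerator = 2*E = 2*2.481e-19 = 4.962e-19 J
Step 2: Denominator = N*kB = 58*1.381e-23 = 8.01e-22
Step 3: T = 4.962e-19 / 8.01e-22 = 619.5 K

619.5


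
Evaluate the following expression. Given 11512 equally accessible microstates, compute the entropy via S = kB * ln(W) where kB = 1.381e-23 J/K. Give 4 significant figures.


Step 1: ln(W) = ln(11512) = 9.351
Step 2: S = kB * ln(W) = 1.381e-23 * 9.351
Step 3: S = 1.291e-22 J/K

1.291e-22


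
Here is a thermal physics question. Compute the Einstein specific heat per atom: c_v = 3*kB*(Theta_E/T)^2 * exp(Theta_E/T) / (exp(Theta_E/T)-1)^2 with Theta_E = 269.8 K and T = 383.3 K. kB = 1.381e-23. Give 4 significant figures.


Step 1: x = Theta_E/T = 269.8/383.3 = 0.7039
Step 2: x^2 = 0.4955
Step 3: exp(x) = 2.022
Step 4: c_v = 3*1.381e-23*0.4955*2.022/(2.022-1)^2 = 3.976e-23

3.976e-23


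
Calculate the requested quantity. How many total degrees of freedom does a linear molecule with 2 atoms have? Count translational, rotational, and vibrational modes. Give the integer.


Step 1: Translational DOF = 3
Step 2: Rotational DOF (linear) = 2
Step 3: Vibrational DOF = 3*2 - 5 = 1
Step 4: Total = 3 + 2 + 1 = 6

6


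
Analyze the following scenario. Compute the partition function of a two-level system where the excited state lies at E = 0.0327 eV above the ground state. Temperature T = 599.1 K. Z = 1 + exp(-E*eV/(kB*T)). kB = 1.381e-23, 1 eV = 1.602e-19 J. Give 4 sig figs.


Step 1: Compute beta*E = E*eV/(kB*T) = 0.0327*1.602e-19/(1.381e-23*599.1) = 0.6332
Step 2: exp(-beta*E) = exp(-0.6332) = 0.5309
Step 3: Z = 1 + 0.5309 = 1.531

1.531


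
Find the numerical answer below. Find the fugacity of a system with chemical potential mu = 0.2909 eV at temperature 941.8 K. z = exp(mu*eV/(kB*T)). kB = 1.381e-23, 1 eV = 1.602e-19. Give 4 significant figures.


Step 1: Convert mu to Joules: 0.2909*1.602e-19 = 4.66e-20 J
Step 2: kB*T = 1.381e-23*941.8 = 1.301e-20 J
Step 3: mu/(kB*T) = 3.583
Step 4: z = exp(3.583) = 35.98

35.98


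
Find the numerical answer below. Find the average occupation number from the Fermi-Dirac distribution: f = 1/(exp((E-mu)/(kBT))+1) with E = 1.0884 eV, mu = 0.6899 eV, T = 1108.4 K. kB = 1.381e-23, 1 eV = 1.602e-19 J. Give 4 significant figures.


Step 1: (E - mu) = 1.0884 - 0.6899 = 0.3985 eV
Step 2: Convert: (E-mu)*eV = 6.384e-20 J
Step 3: x = (E-mu)*eV/(kB*T) = 4.171
Step 4: f = 1/(exp(4.171)+1) = 0.01521

0.01521


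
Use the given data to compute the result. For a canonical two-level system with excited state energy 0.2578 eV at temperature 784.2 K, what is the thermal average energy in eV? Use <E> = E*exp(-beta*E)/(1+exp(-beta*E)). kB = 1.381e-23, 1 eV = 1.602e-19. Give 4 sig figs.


Step 1: beta*E = 0.2578*1.602e-19/(1.381e-23*784.2) = 3.814
Step 2: exp(-beta*E) = 0.02207
Step 3: <E> = 0.2578*0.02207/(1+0.02207) = 0.005567 eV

0.005567


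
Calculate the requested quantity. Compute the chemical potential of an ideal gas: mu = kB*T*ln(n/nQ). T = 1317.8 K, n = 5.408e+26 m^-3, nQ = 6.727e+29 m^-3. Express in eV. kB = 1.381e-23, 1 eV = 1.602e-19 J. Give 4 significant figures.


Step 1: n/nQ = 5.408e+26/6.727e+29 = 0.0008039
Step 2: ln(n/nQ) = -7.126
Step 3: mu = kB*T*ln(n/nQ) = 1.82e-20*-7.126 = -1.297e-19 J
Step 4: Convert to eV: -1.297e-19/1.602e-19 = -0.8095 eV

-0.8095


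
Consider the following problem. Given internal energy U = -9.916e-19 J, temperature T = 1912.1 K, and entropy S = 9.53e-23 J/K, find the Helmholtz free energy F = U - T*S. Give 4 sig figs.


Step 1: T*S = 1912.1 * 9.53e-23 = 1.822e-19 J
Step 2: F = U - T*S = -9.916e-19 - 1.822e-19
Step 3: F = -1.174e-18 J

-1.174e-18
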